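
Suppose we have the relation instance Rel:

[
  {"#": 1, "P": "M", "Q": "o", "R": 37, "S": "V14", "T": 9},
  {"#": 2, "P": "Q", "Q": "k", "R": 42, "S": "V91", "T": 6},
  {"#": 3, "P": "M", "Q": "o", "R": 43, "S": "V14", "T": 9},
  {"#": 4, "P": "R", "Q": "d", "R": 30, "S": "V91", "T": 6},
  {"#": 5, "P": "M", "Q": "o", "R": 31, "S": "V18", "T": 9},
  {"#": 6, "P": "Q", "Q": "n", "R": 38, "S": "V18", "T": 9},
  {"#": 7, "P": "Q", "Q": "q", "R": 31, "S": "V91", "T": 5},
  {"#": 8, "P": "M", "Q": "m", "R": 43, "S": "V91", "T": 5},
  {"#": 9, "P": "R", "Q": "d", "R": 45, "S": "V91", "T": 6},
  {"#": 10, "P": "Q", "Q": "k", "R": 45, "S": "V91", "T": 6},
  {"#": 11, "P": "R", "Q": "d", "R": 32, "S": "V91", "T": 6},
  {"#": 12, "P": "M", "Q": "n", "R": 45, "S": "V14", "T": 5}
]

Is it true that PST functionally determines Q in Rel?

(P=M, S=V14, T=9): rows 1, 3 → Q = o, o ✓
(P=Q, S=V91, T=6): rows 2, 10 → Q = k, k ✓
(P=R, S=V91, T=6): rows 4, 9, 11 → Q = d, d, d ✓
(P=M, S=V18, T=9): row 5 → Q = o ✓
(P=Q, S=V18, T=9): row 6 → Q = n ✓
(P=Q, S=V91, T=5): row 7 → Q = q ✓
(P=M, S=V91, T=5): row 8 → Q = m ✓
(P=M, S=V14, T=5): row 12 → Q = n ✓
Every PST value is associated with a single Q value, so PST -> Q holds.

Yes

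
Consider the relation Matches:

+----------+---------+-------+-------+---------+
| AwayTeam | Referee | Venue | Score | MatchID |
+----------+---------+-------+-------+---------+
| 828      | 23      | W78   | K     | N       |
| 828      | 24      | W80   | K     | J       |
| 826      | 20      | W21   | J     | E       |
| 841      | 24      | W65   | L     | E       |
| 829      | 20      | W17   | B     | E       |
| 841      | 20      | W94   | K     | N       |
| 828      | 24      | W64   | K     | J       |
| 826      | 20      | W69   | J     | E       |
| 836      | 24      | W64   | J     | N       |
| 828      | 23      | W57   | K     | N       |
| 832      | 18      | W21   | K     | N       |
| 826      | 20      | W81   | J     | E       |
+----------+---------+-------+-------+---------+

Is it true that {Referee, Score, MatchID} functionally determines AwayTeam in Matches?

(Referee=23, Score=K, MatchID=N): 2 rows → AwayTeam = 828, 828 ✓
(Referee=24, Score=K, MatchID=J): 2 rows → AwayTeam = 828, 828 ✓
(Referee=20, Score=J, MatchID=E): 3 rows → AwayTeam = 826, 826, 826 ✓
(Referee=24, Score=L, MatchID=E): 1 row → AwayTeam = 841 ✓
(Referee=20, Score=B, MatchID=E): 1 row → AwayTeam = 829 ✓
(Referee=20, Score=K, MatchID=N): 1 row → AwayTeam = 841 ✓
(Referee=24, Score=J, MatchID=N): 1 row → AwayTeam = 836 ✓
(Referee=18, Score=K, MatchID=N): 1 row → AwayTeam = 832 ✓
Every {Referee, Score, MatchID} value is associated with a single AwayTeam value, so {Referee, Score, MatchID} -> AwayTeam holds.

Yes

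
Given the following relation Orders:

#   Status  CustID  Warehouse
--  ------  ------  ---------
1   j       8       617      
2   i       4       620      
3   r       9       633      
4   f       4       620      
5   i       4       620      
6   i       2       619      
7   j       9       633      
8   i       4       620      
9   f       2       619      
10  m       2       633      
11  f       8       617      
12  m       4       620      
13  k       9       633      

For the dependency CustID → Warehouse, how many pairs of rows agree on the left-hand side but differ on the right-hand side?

CustID=8: all 2 rows agree on Warehouse — 0 pairs.
CustID=4: all 5 rows agree on Warehouse — 0 pairs.
CustID=9: all 3 rows agree on Warehouse — 0 pairs.
CustID=2: violating pairs (6,10), (9,10) — 2 pairs.

2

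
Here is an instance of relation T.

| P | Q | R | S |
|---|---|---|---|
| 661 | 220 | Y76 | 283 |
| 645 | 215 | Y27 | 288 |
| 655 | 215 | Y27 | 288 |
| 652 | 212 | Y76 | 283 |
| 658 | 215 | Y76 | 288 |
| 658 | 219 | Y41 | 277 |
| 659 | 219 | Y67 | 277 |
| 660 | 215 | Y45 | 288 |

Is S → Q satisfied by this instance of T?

S=283: 2 rows → Q takes values {220, 212} — violation
S=288: 4 rows → Q = 215, 215, 215, 215 ✓
S=277: 2 rows → Q = 219, 219 ✓
Two rows agree on S but differ on Q, so S → Q does not hold.

No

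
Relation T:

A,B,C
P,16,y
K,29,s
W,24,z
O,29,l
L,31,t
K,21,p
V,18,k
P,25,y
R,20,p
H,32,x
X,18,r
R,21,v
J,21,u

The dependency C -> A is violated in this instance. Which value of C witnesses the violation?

C=y: 2 rows → A = P, P ✓
C=s: 1 row → A = K ✓
C=z: 1 row → A = W ✓
C=l: 1 row → A = O ✓
C=t: 1 row → A = L ✓
C=p: 2 rows → A takes values {K, R} — violation
C=k: 1 row → A = V ✓
C=x: 1 row → A = H ✓
C=r: 1 row → A = X ✓
C=v: 1 row → A = R ✓
C=u: 1 row → A = J ✓
The only C value with inconsistent A is C=p.

p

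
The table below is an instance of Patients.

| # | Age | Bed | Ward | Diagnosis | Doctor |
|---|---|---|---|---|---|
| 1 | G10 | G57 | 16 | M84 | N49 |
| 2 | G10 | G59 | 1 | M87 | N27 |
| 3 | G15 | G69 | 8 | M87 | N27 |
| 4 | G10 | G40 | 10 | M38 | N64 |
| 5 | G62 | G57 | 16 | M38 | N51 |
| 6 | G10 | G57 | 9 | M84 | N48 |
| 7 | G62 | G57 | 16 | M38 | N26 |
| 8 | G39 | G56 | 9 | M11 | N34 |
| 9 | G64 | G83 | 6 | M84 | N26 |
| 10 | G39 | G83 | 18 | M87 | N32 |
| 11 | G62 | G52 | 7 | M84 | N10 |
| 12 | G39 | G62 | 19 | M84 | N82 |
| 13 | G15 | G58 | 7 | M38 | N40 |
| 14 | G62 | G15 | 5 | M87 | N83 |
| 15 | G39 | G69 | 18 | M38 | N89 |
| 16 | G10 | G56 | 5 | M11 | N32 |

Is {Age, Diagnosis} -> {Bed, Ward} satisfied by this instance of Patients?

(Age=G10, Diagnosis=M84): rows 1, 6 → {Bed,Ward} takes values {(G57, 16), (G57, 9)} — violation
(Age=G10, Diagnosis=M87): row 2 → {Bed,Ward} = (G59, 1) ✓
(Age=G15, Diagnosis=M87): row 3 → {Bed,Ward} = (G69, 8) ✓
(Age=G10, Diagnosis=M38): row 4 → {Bed,Ward} = (G40, 10) ✓
(Age=G62, Diagnosis=M38): rows 5, 7 → {Bed,Ward} = (G57, 16), (G57, 16) ✓
(Age=G39, Diagnosis=M11): row 8 → {Bed,Ward} = (G56, 9) ✓
(Age=G64, Diagnosis=M84): row 9 → {Bed,Ward} = (G83, 6) ✓
(Age=G39, Diagnosis=M87): row 10 → {Bed,Ward} = (G83, 18) ✓
(Age=G62, Diagnosis=M84): row 11 → {Bed,Ward} = (G52, 7) ✓
(Age=G39, Diagnosis=M84): row 12 → {Bed,Ward} = (G62, 19) ✓
(Age=G15, Diagnosis=M38): row 13 → {Bed,Ward} = (G58, 7) ✓
(Age=G62, Diagnosis=M87): row 14 → {Bed,Ward} = (G15, 5) ✓
(Age=G39, Diagnosis=M38): row 15 → {Bed,Ward} = (G69, 18) ✓
(Age=G10, Diagnosis=M11): row 16 → {Bed,Ward} = (G56, 5) ✓
Two rows agree on {Age, Diagnosis} but differ on {Bed, Ward}, so {Age, Diagnosis} -> {Bed, Ward} does not hold.

No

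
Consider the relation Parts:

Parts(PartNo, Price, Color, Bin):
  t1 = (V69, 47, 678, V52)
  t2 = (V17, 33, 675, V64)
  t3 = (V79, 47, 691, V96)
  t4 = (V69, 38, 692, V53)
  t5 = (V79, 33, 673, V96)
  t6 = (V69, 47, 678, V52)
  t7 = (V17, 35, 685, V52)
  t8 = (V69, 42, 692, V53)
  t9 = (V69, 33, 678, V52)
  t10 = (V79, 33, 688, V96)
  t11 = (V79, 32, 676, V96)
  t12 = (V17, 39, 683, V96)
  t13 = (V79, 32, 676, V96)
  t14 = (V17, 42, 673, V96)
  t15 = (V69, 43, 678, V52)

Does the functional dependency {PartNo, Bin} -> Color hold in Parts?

No

(PartNo=V69, Bin=V52): rows 1, 6, 9, 15 → Color = 678, 678, 678, 678 ✓
(PartNo=V17, Bin=V64): row 2 → Color = 675 ✓
(PartNo=V79, Bin=V96): rows 3, 5, 10, 11, 13 → Color takes values {691, 673, 688, 676} — violation
(PartNo=V69, Bin=V53): rows 4, 8 → Color = 692, 692 ✓
(PartNo=V17, Bin=V52): row 7 → Color = 685 ✓
(PartNo=V17, Bin=V96): rows 12, 14 → Color takes values {683, 673} — violation
Two rows agree on {PartNo, Bin} but differ on Color, so {PartNo, Bin} -> Color does not hold.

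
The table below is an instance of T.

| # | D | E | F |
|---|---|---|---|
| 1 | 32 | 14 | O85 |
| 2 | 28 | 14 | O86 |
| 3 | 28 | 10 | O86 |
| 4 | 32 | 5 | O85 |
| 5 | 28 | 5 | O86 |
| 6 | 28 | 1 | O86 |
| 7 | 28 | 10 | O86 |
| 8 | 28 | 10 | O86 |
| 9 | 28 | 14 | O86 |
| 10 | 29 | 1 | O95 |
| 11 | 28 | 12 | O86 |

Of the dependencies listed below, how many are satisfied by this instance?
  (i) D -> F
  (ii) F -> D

2

(i) D -> F: every LHS value maps to a single RHS value — holds.
(ii) F -> D: every LHS value maps to a single RHS value — holds.
2 of the 2 dependencies hold.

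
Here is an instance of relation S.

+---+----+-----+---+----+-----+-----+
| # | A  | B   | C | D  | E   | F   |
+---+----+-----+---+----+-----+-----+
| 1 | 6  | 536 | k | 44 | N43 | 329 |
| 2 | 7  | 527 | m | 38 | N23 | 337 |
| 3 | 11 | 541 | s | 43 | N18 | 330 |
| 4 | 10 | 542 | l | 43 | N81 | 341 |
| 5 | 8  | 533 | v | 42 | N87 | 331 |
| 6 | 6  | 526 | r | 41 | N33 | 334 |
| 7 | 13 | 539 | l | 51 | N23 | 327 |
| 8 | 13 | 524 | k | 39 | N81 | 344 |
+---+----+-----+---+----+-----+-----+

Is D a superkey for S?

Rows 3 and 4 have the same D value D=43 but are distinct tuples, so D does not determine every attribute — not a superkey.

No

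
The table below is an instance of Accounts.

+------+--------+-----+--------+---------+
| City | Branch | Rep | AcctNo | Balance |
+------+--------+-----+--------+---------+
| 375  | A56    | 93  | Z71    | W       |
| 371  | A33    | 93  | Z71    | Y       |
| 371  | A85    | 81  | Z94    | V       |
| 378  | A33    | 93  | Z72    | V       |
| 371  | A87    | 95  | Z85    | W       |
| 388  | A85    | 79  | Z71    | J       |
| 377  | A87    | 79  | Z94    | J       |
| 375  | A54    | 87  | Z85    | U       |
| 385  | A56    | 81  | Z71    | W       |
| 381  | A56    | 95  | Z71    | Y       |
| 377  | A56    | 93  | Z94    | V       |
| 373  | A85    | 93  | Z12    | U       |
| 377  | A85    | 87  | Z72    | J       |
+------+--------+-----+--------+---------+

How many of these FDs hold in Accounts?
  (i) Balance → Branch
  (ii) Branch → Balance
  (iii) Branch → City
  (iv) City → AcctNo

0

(i) Balance → Branch: Balance=W: 3 rows → Branch takes values {A56, A87} — violation; Balance=Y: 2 rows → Branch takes values {A33, A56} — violation; Balance=V: 3 rows → Branch takes values {A85, A33, A56} — violation; Balance=J: 3 rows → Branch takes values {A85, A87} — violation; Balance=U: 2 rows → Branch takes values {A54, A85} — violation — fails.
(ii) Branch → Balance: Branch=A56: 4 rows → Balance takes values {W, Y, V} — violation; Branch=A33: 2 rows → Balance takes values {Y, V} — violation; Branch=A85: 4 rows → Balance takes values {V, J, U} — violation; Branch=A87: 2 rows → Balance takes values {W, J} — violation — fails.
(iii) Branch → City: Branch=A56: 4 rows → City takes values {375, 385, 381, 377} — violation; Branch=A33: 2 rows → City takes values {371, 378} — violation; Branch=A85: 4 rows → City takes values {371, 388, 373, 377} — violation; Branch=A87: 2 rows → City takes values {371, 377} — violation — fails.
(iv) City → AcctNo: City=375: 2 rows → AcctNo takes values {Z71, Z85} — violation; City=371: 3 rows → AcctNo takes values {Z71, Z94, Z85} — violation; City=377: 3 rows → AcctNo takes values {Z94, Z72} — violation — fails.
None of the 4 dependencies hold.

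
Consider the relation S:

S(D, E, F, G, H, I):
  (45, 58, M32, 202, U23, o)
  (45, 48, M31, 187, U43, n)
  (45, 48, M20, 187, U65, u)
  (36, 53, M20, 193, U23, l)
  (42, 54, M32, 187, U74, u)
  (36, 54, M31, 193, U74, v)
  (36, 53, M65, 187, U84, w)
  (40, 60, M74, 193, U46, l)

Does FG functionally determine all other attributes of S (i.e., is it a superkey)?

All 8 rows have distinct FG values, so FG → (all attributes) holds and FG is a superkey.

Yes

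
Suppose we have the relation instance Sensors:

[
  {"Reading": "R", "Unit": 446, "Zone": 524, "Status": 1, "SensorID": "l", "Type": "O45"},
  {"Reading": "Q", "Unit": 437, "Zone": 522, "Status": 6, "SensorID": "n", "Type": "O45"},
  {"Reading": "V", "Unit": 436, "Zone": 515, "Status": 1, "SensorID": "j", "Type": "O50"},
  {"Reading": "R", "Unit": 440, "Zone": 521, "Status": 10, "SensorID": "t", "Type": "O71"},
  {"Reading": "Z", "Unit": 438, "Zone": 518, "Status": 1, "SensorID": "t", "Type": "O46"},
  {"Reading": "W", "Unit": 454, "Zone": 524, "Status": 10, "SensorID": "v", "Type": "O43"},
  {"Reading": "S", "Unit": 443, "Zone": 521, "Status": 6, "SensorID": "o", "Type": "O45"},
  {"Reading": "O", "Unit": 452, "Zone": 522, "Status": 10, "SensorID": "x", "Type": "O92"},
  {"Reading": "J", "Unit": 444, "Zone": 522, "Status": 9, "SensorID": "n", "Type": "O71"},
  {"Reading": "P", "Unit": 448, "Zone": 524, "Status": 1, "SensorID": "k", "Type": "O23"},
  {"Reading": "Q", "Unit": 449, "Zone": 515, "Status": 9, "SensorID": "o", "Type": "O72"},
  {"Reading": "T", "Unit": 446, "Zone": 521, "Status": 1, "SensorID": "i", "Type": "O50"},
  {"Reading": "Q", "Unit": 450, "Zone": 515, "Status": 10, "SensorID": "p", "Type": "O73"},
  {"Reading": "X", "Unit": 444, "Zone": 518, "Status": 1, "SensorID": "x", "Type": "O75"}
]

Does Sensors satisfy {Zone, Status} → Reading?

(Zone=524, Status=1): 2 rows → Reading takes values {R, P} — violation
(Zone=522, Status=6): 1 row → Reading = Q ✓
(Zone=515, Status=1): 1 row → Reading = V ✓
(Zone=521, Status=10): 1 row → Reading = R ✓
(Zone=518, Status=1): 2 rows → Reading takes values {Z, X} — violation
(Zone=524, Status=10): 1 row → Reading = W ✓
(Zone=521, Status=6): 1 row → Reading = S ✓
(Zone=522, Status=10): 1 row → Reading = O ✓
(Zone=522, Status=9): 1 row → Reading = J ✓
(Zone=515, Status=9): 1 row → Reading = Q ✓
(Zone=521, Status=1): 1 row → Reading = T ✓
(Zone=515, Status=10): 1 row → Reading = Q ✓
Two rows agree on {Zone, Status} but differ on Reading, so {Zone, Status} → Reading does not hold.

No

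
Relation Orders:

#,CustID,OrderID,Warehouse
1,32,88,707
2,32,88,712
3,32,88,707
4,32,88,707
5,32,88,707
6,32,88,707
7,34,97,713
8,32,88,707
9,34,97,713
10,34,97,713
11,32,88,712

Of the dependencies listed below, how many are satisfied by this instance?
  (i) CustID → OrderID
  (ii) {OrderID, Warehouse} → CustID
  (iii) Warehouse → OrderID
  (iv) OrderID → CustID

(i) CustID → OrderID: every LHS value maps to a single RHS value — holds.
(ii) {OrderID, Warehouse} → CustID: every LHS value maps to a single RHS value — holds.
(iii) Warehouse → OrderID: every LHS value maps to a single RHS value — holds.
(iv) OrderID → CustID: every LHS value maps to a single RHS value — holds.
4 of the 4 dependencies hold.

4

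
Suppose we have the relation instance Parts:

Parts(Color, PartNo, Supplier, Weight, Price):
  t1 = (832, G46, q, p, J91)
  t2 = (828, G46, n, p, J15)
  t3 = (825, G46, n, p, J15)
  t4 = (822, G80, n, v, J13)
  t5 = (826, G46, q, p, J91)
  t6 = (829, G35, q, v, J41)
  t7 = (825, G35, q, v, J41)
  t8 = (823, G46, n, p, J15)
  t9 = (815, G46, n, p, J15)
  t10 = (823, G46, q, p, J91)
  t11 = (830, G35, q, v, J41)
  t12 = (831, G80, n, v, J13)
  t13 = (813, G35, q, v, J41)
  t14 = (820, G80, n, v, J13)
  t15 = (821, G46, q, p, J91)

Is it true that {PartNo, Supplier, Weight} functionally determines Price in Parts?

Yes

(PartNo=G46, Supplier=q, Weight=p): rows 1, 5, 10, 15 → Price = J91, J91, J91, J91 ✓
(PartNo=G46, Supplier=n, Weight=p): rows 2, 3, 8, 9 → Price = J15, J15, J15, J15 ✓
(PartNo=G80, Supplier=n, Weight=v): rows 4, 12, 14 → Price = J13, J13, J13 ✓
(PartNo=G35, Supplier=q, Weight=v): rows 6, 7, 11, 13 → Price = J41, J41, J41, J41 ✓
Every {PartNo, Supplier, Weight} value is associated with a single Price value, so {PartNo, Supplier, Weight} -> Price holds.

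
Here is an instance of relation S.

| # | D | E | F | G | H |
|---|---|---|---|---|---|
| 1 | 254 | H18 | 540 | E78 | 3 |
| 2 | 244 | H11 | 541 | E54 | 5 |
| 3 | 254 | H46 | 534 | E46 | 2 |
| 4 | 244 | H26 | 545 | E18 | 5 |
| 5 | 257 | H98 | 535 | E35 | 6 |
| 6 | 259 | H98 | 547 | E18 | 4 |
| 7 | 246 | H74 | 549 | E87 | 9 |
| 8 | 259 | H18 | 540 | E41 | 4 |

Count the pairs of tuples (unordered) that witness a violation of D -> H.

1

D=254: violating pairs (1,3) — 1 pair.
D=244: all 2 rows agree on H — 0 pairs.
D=259: all 2 rows agree on H — 0 pairs.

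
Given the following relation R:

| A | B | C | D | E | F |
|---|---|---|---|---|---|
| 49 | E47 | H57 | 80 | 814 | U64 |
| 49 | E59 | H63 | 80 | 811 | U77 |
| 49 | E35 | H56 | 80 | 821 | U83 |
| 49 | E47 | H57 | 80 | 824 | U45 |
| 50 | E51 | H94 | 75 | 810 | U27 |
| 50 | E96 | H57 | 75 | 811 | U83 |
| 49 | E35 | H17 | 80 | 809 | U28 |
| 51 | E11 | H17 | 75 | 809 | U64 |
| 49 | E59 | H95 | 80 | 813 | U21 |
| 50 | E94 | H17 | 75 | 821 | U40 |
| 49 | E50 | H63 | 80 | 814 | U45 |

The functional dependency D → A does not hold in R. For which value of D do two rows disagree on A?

D=80: 7 rows → A = 49, 49, 49, 49, 49, 49, 49 ✓
D=75: 4 rows → A takes values {50, 51} — violation
The only D value with inconsistent A is D=75.

75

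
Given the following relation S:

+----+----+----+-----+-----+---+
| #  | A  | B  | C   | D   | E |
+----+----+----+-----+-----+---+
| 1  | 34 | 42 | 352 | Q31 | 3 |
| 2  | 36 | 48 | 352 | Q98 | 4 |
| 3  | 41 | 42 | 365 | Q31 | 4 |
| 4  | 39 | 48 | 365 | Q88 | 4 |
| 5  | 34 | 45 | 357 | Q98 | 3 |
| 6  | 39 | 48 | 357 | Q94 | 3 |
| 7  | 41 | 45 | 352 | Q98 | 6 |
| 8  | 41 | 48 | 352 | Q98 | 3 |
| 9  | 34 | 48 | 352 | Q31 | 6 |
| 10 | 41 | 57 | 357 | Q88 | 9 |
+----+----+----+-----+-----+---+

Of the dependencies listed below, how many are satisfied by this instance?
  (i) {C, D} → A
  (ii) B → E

0

(i) {C, D} → A: (C=352, D=Q98): rows 2, 7, 8 → A takes values {36, 41} — violation — fails.
(ii) B → E: B=42: rows 1, 3 → E takes values {3, 4} — violation; B=48: rows 2, 4, 6, 8, 9 → E takes values {4, 3, 6} — violation; B=45: rows 5, 7 → E takes values {3, 6} — violation — fails.
None of the 2 dependencies hold.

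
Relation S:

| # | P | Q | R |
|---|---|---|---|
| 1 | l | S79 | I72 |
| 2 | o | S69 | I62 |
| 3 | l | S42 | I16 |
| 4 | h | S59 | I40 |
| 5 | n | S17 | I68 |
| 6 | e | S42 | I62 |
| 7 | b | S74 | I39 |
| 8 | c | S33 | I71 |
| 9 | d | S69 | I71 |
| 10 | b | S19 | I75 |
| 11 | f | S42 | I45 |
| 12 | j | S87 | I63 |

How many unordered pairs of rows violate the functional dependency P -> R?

P=l: violating pairs (1,3) — 1 pair.
P=b: violating pairs (7,10) — 1 pair.

2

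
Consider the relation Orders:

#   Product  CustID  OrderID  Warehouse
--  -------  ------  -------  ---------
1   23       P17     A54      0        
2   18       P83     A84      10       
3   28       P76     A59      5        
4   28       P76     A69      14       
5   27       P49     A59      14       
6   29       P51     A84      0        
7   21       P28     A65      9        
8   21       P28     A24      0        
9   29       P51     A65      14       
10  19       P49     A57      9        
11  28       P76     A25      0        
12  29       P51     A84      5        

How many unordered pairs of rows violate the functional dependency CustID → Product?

CustID=P76: all 3 rows agree on Product — 0 pairs.
CustID=P49: violating pairs (5,10) — 1 pair.
CustID=P51: all 3 rows agree on Product — 0 pairs.
CustID=P28: all 2 rows agree on Product — 0 pairs.

1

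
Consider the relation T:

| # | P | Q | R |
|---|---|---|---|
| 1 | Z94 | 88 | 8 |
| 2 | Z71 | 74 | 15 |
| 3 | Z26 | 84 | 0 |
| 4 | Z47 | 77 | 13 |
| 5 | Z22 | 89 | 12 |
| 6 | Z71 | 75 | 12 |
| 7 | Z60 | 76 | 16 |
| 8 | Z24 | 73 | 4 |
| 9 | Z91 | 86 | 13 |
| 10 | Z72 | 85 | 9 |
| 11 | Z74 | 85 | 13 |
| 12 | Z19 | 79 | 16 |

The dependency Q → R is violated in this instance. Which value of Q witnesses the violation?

85

Q=88: row 1 → R = 8 ✓
Q=74: row 2 → R = 15 ✓
Q=84: row 3 → R = 0 ✓
Q=77: row 4 → R = 13 ✓
Q=89: row 5 → R = 12 ✓
Q=75: row 6 → R = 12 ✓
Q=76: row 7 → R = 16 ✓
Q=73: row 8 → R = 4 ✓
Q=86: row 9 → R = 13 ✓
Q=85: rows 10, 11 → R takes values {9, 13} — violation
Q=79: row 12 → R = 16 ✓
The only Q value with inconsistent R is Q=85.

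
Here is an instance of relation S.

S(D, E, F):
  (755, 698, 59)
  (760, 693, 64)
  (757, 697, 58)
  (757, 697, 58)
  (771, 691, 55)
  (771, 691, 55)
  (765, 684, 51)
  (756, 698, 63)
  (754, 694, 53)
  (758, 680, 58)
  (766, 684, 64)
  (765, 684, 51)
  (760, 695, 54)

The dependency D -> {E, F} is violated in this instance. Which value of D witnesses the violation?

D=755: 1 row → {E,F} = (698, 59) ✓
D=760: 2 rows → {E,F} takes values {(693, 64), (695, 54)} — violation
D=757: 2 rows → {E,F} = (697, 58), (697, 58) ✓
D=771: 2 rows → {E,F} = (691, 55), (691, 55) ✓
D=765: 2 rows → {E,F} = (684, 51), (684, 51) ✓
D=756: 1 row → {E,F} = (698, 63) ✓
D=754: 1 row → {E,F} = (694, 53) ✓
D=758: 1 row → {E,F} = (680, 58) ✓
D=766: 1 row → {E,F} = (684, 64) ✓
The only D value with inconsistent RHS is D=760.

760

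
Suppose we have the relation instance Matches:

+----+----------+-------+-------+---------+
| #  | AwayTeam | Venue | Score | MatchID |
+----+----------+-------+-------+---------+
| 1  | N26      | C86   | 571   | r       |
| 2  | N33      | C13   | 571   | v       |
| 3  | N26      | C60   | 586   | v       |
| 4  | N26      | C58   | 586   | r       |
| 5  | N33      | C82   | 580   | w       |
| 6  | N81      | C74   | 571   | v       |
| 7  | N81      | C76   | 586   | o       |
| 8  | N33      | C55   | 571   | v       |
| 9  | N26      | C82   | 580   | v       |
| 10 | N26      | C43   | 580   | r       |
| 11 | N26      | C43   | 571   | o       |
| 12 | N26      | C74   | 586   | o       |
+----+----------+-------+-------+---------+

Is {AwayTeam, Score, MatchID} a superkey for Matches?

Rows 2 and 8 have the same {AwayTeam, Score, MatchID} value (AwayTeam=N33, Score=571, MatchID=v) but are distinct tuples, so {AwayTeam, Score, MatchID} does not determine every attribute — not a superkey.

No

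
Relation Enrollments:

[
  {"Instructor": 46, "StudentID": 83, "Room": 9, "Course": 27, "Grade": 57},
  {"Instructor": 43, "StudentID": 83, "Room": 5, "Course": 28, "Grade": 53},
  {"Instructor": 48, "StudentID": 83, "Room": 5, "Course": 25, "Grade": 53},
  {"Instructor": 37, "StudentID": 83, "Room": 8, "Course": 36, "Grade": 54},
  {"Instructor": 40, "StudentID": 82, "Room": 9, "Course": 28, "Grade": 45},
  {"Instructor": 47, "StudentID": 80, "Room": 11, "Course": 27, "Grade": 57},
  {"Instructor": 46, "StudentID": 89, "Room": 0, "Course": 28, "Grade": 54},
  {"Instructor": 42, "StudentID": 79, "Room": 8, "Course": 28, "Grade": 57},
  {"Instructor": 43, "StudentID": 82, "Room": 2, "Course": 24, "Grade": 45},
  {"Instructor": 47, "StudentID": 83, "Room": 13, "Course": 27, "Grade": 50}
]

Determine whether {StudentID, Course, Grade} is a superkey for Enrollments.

Yes

All 10 rows have distinct {StudentID, Course, Grade} values, so {StudentID, Course, Grade} → (all attributes) holds and {StudentID, Course, Grade} is a superkey.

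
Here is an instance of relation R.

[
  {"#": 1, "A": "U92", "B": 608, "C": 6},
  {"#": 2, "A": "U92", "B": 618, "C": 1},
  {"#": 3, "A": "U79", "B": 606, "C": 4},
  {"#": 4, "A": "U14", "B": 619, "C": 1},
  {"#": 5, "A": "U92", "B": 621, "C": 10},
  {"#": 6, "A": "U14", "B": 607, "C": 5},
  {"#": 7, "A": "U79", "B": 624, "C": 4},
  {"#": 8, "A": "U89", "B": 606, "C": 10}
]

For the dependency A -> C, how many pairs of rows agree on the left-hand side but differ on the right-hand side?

A=U92: violating pairs (1,2), (1,5), (2,5) — 3 pairs.
A=U79: all 2 rows agree on C — 0 pairs.
A=U14: violating pairs (4,6) — 1 pair.

4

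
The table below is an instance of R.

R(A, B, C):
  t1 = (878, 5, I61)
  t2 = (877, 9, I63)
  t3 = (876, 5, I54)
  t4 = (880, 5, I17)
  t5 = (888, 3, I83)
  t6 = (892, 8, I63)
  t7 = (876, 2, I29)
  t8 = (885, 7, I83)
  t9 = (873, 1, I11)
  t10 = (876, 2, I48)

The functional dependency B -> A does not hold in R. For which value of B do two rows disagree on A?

5

B=5: rows 1, 3, 4 → A takes values {878, 876, 880} — violation
B=9: row 2 → A = 877 ✓
B=3: row 5 → A = 888 ✓
B=8: row 6 → A = 892 ✓
B=2: rows 7, 10 → A = 876, 876 ✓
B=7: row 8 → A = 885 ✓
B=1: row 9 → A = 873 ✓
The only B value with inconsistent A is B=5.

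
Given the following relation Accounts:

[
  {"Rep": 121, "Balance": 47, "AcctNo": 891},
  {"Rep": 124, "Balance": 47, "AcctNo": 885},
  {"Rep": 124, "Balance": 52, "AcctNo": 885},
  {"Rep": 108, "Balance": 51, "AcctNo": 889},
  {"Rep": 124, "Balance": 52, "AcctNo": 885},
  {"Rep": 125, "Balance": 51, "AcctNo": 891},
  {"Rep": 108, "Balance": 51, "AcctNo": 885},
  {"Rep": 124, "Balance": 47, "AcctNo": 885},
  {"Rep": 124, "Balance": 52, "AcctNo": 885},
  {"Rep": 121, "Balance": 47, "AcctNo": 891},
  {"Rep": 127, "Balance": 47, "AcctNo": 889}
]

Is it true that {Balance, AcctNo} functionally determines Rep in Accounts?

Yes

(Balance=47, AcctNo=891): 2 rows → Rep = 121, 121 ✓
(Balance=47, AcctNo=885): 2 rows → Rep = 124, 124 ✓
(Balance=52, AcctNo=885): 3 rows → Rep = 124, 124, 124 ✓
(Balance=51, AcctNo=889): 1 row → Rep = 108 ✓
(Balance=51, AcctNo=891): 1 row → Rep = 125 ✓
(Balance=51, AcctNo=885): 1 row → Rep = 108 ✓
(Balance=47, AcctNo=889): 1 row → Rep = 127 ✓
Every {Balance, AcctNo} value is associated with a single Rep value, so {Balance, AcctNo} → Rep holds.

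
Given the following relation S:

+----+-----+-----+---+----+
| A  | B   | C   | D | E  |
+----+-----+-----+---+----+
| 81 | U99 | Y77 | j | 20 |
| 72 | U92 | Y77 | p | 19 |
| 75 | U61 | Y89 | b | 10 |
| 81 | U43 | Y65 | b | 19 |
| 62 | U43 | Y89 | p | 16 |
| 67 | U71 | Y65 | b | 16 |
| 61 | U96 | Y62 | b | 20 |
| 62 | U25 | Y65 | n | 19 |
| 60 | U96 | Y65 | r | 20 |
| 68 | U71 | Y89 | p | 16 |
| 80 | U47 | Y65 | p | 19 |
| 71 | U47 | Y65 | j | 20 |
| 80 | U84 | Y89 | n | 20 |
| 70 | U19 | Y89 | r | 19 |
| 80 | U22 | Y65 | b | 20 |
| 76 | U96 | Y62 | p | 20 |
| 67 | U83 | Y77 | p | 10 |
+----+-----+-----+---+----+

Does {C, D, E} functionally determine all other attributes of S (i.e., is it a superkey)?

No

Two distinct rows share (C=Y89, D=p, E=16), so {C, D, E} does not determine every attribute — not a superkey.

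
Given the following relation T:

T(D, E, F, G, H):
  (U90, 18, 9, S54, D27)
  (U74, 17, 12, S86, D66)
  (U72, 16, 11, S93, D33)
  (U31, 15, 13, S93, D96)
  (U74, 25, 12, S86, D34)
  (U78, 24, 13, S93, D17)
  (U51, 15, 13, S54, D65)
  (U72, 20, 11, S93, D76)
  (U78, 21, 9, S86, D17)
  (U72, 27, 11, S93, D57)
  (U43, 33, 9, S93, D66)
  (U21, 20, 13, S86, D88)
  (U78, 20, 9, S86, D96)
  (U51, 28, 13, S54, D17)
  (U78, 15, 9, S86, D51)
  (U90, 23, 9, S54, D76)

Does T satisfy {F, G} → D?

(F=9, G=S54): 2 rows → D = U90, U90 ✓
(F=12, G=S86): 2 rows → D = U74, U74 ✓
(F=11, G=S93): 3 rows → D = U72, U72, U72 ✓
(F=13, G=S93): 2 rows → D takes values {U31, U78} — violation
(F=13, G=S54): 2 rows → D = U51, U51 ✓
(F=9, G=S86): 3 rows → D = U78, U78, U78 ✓
(F=9, G=S93): 1 row → D = U43 ✓
(F=13, G=S86): 1 row → D = U21 ✓
Two rows agree on {F, G} but differ on D, so {F, G} → D does not hold.

No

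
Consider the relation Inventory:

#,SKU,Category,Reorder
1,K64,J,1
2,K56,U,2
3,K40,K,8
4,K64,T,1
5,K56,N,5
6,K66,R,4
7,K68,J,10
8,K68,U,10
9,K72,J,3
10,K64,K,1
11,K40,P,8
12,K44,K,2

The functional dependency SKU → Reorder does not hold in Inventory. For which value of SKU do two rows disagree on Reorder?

SKU=K64: rows 1, 4, 10 → Reorder = 1, 1, 1 ✓
SKU=K56: rows 2, 5 → Reorder takes values {2, 5} — violation
SKU=K40: rows 3, 11 → Reorder = 8, 8 ✓
SKU=K66: row 6 → Reorder = 4 ✓
SKU=K68: rows 7, 8 → Reorder = 10, 10 ✓
SKU=K72: row 9 → Reorder = 3 ✓
SKU=K44: row 12 → Reorder = 2 ✓
The only SKU value with inconsistent Reorder is SKU=K56.

K56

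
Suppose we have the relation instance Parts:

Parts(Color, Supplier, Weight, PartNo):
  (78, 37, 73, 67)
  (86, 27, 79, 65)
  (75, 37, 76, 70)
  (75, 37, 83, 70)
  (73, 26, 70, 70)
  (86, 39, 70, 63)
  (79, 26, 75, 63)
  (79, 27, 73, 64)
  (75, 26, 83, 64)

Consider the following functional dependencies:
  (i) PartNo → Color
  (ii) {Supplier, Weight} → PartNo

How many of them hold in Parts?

(i) PartNo → Color: PartNo=70: 3 rows → Color takes values {75, 73} — violation; PartNo=63: 2 rows → Color takes values {86, 79} — violation; PartNo=64: 2 rows → Color takes values {79, 75} — violation — fails.
(ii) {Supplier, Weight} → PartNo: every LHS value maps to a single RHS value — holds.
1 of the 2 dependencies holds.

1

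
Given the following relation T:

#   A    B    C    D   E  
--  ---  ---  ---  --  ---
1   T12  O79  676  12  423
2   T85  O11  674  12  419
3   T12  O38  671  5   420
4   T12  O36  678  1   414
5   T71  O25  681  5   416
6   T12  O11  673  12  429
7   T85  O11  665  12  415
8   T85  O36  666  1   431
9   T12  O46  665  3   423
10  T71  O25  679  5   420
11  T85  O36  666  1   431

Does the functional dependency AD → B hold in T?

(A=T12, D=12): rows 1, 6 → B takes values {O79, O11} — violation
(A=T85, D=12): rows 2, 7 → B = O11, O11 ✓
(A=T12, D=5): row 3 → B = O38 ✓
(A=T12, D=1): row 4 → B = O36 ✓
(A=T71, D=5): rows 5, 10 → B = O25, O25 ✓
(A=T85, D=1): rows 8, 11 → B = O36, O36 ✓
(A=T12, D=3): row 9 → B = O46 ✓
Two rows agree on AD but differ on B, so AD → B does not hold.

No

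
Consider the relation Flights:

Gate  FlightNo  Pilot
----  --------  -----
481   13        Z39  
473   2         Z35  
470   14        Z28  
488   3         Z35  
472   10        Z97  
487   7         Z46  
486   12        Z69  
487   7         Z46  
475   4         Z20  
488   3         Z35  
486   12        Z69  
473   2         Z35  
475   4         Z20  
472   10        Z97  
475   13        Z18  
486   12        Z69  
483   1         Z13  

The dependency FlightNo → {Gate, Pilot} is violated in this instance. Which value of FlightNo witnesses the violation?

FlightNo=13: 2 rows → {Gate,Pilot} takes values {(481, Z39), (475, Z18)} — violation
FlightNo=2: 2 rows → {Gate,Pilot} = (473, Z35), (473, Z35) ✓
FlightNo=14: 1 row → {Gate,Pilot} = (470, Z28) ✓
FlightNo=3: 2 rows → {Gate,Pilot} = (488, Z35), (488, Z35) ✓
FlightNo=10: 2 rows → {Gate,Pilot} = (472, Z97), (472, Z97) ✓
FlightNo=7: 2 rows → {Gate,Pilot} = (487, Z46), (487, Z46) ✓
FlightNo=12: 3 rows → {Gate,Pilot} = (486, Z69), (486, Z69), (486, Z69) ✓
FlightNo=4: 2 rows → {Gate,Pilot} = (475, Z20), (475, Z20) ✓
FlightNo=1: 1 row → {Gate,Pilot} = (483, Z13) ✓
The only FlightNo value with inconsistent RHS is FlightNo=13.

13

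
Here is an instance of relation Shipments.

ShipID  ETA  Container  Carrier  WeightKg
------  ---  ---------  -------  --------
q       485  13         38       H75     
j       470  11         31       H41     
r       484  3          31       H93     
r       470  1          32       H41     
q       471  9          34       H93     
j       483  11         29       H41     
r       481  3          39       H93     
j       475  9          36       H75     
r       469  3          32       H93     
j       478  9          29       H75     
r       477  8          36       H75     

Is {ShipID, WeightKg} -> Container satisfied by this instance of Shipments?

Yes

(ShipID=q, WeightKg=H75): 1 row → Container = 13 ✓
(ShipID=j, WeightKg=H41): 2 rows → Container = 11, 11 ✓
(ShipID=r, WeightKg=H93): 3 rows → Container = 3, 3, 3 ✓
(ShipID=r, WeightKg=H41): 1 row → Container = 1 ✓
(ShipID=q, WeightKg=H93): 1 row → Container = 9 ✓
(ShipID=j, WeightKg=H75): 2 rows → Container = 9, 9 ✓
(ShipID=r, WeightKg=H75): 1 row → Container = 8 ✓
Every {ShipID, WeightKg} value is associated with a single Container value, so {ShipID, WeightKg} -> Container holds.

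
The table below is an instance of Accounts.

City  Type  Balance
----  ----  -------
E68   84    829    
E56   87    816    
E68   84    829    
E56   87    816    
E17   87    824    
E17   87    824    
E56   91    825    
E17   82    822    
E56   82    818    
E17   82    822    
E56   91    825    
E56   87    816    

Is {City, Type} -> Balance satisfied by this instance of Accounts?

(City=E68, Type=84): 2 rows → Balance = 829, 829 ✓
(City=E56, Type=87): 3 rows → Balance = 816, 816, 816 ✓
(City=E17, Type=87): 2 rows → Balance = 824, 824 ✓
(City=E56, Type=91): 2 rows → Balance = 825, 825 ✓
(City=E17, Type=82): 2 rows → Balance = 822, 822 ✓
(City=E56, Type=82): 1 row → Balance = 818 ✓
Every {City, Type} value is associated with a single Balance value, so {City, Type} -> Balance holds.

Yes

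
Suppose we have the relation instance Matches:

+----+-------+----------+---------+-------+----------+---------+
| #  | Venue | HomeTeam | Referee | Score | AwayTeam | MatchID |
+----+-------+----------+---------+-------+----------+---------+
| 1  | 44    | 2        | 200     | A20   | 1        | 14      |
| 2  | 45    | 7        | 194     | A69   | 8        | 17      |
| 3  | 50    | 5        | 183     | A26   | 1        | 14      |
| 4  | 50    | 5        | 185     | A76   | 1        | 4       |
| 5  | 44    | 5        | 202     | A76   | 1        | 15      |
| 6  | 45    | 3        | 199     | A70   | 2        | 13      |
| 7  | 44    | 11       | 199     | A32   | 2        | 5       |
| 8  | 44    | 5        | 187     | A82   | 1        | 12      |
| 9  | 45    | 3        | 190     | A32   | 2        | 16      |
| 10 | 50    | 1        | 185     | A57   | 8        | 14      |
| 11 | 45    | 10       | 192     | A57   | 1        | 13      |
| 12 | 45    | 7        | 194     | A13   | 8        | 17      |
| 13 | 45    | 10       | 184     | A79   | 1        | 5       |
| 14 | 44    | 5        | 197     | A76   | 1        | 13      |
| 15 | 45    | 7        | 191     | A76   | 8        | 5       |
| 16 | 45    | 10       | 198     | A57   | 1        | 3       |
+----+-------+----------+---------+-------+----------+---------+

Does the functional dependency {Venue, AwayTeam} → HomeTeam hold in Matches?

(Venue=44, AwayTeam=1): rows 1, 5, 8, 14 → HomeTeam takes values {2, 5} — violation
(Venue=45, AwayTeam=8): rows 2, 12, 15 → HomeTeam = 7, 7, 7 ✓
(Venue=50, AwayTeam=1): rows 3, 4 → HomeTeam = 5, 5 ✓
(Venue=45, AwayTeam=2): rows 6, 9 → HomeTeam = 3, 3 ✓
(Venue=44, AwayTeam=2): row 7 → HomeTeam = 11 ✓
(Venue=50, AwayTeam=8): row 10 → HomeTeam = 1 ✓
(Venue=45, AwayTeam=1): rows 11, 13, 16 → HomeTeam = 10, 10, 10 ✓
Two rows agree on {Venue, AwayTeam} but differ on HomeTeam, so {Venue, AwayTeam} → HomeTeam does not hold.

No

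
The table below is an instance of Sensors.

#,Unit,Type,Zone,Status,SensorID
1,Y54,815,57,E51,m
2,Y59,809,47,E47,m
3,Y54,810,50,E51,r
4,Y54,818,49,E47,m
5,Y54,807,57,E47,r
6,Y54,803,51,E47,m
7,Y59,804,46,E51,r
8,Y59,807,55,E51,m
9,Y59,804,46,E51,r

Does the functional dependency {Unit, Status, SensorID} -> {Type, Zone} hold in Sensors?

(Unit=Y54, Status=E51, SensorID=m): row 1 → {Type,Zone} = (815, 57) ✓
(Unit=Y59, Status=E47, SensorID=m): row 2 → {Type,Zone} = (809, 47) ✓
(Unit=Y54, Status=E51, SensorID=r): row 3 → {Type,Zone} = (810, 50) ✓
(Unit=Y54, Status=E47, SensorID=m): rows 4, 6 → {Type,Zone} takes values {(818, 49), (803, 51)} — violation
(Unit=Y54, Status=E47, SensorID=r): row 5 → {Type,Zone} = (807, 57) ✓
(Unit=Y59, Status=E51, SensorID=r): rows 7, 9 → {Type,Zone} = (804, 46), (804, 46) ✓
(Unit=Y59, Status=E51, SensorID=m): row 8 → {Type,Zone} = (807, 55) ✓
Two rows agree on {Unit, Status, SensorID} but differ on {Type, Zone}, so {Unit, Status, SensorID} -> {Type, Zone} does not hold.

No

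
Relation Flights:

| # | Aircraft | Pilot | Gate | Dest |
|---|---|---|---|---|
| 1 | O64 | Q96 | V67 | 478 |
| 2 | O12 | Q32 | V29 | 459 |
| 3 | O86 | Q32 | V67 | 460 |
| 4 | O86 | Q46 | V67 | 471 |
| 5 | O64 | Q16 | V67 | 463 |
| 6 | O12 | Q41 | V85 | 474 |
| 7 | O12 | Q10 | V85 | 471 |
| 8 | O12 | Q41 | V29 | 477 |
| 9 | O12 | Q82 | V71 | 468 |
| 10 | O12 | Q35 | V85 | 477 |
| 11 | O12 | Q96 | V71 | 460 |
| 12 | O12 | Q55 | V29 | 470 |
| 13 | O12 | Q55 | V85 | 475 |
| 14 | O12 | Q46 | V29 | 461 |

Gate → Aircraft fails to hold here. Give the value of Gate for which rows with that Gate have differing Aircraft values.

V67

Gate=V67: rows 1, 3, 4, 5 → Aircraft takes values {O64, O86} — violation
Gate=V29: rows 2, 8, 12, 14 → Aircraft = O12, O12, O12, O12 ✓
Gate=V85: rows 6, 7, 10, 13 → Aircraft = O12, O12, O12, O12 ✓
Gate=V71: rows 9, 11 → Aircraft = O12, O12 ✓
The only Gate value with inconsistent Aircraft is Gate=V67.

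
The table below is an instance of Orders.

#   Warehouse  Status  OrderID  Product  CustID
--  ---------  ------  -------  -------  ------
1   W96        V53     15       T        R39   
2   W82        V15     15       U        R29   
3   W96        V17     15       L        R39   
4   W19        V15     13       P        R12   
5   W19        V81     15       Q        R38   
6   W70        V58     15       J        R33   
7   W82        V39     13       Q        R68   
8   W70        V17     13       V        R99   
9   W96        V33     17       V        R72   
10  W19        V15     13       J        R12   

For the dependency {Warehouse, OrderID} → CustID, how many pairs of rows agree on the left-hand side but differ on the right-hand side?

(Warehouse=W96, OrderID=15): all 2 rows agree on CustID — 0 pairs.
(Warehouse=W19, OrderID=13): all 2 rows agree on CustID — 0 pairs.

0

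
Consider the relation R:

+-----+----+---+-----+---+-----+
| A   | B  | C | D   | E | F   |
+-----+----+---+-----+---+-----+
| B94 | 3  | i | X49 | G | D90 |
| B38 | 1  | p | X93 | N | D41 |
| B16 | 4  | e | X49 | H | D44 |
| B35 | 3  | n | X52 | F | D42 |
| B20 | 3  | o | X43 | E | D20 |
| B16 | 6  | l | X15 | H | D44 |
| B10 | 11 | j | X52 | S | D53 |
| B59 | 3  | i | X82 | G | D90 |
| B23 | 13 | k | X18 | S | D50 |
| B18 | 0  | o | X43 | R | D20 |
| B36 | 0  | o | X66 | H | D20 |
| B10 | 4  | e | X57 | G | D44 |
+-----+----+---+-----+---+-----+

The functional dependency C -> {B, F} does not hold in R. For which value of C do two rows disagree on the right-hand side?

C=i: 2 rows → {B,F} = (3, D90), (3, D90) ✓
C=p: 1 row → {B,F} = (1, D41) ✓
C=e: 2 rows → {B,F} = (4, D44), (4, D44) ✓
C=n: 1 row → {B,F} = (3, D42) ✓
C=o: 3 rows → {B,F} takes values {(3, D20), (0, D20)} — violation
C=l: 1 row → {B,F} = (6, D44) ✓
C=j: 1 row → {B,F} = (11, D53) ✓
C=k: 1 row → {B,F} = (13, D50) ✓
The only C value with inconsistent RHS is C=o.

o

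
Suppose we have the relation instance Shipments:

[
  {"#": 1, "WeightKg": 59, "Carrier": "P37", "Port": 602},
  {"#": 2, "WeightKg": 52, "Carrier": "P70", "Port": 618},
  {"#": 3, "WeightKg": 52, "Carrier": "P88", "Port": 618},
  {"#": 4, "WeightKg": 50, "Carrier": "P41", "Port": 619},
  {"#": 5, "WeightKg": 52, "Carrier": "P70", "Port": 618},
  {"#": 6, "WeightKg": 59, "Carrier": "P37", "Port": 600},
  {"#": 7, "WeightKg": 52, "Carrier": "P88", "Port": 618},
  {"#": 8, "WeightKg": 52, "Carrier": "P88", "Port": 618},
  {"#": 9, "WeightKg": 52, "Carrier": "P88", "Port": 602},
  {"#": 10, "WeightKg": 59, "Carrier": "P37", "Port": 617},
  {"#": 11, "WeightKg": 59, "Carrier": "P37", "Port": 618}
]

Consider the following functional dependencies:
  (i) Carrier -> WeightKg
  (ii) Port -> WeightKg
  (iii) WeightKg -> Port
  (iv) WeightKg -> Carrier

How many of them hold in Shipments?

(i) Carrier -> WeightKg: every LHS value maps to a single RHS value — holds.
(ii) Port -> WeightKg: Port=602: rows 1, 9 → WeightKg takes values {59, 52} — violation; Port=618: rows 2, 3, 5, 7, 8, 11 → WeightKg takes values {52, 59} — violation — fails.
(iii) WeightKg -> Port: WeightKg=59: rows 1, 6, 10, 11 → Port takes values {602, 600, 617, 618} — violation; WeightKg=52: rows 2, 3, 5, 7, 8, 9 → Port takes values {618, 602} — violation — fails.
(iv) WeightKg -> Carrier: WeightKg=52: rows 2, 3, 5, 7, 8, 9 → Carrier takes values {P70, P88} — violation — fails.
1 of the 4 dependencies holds.

1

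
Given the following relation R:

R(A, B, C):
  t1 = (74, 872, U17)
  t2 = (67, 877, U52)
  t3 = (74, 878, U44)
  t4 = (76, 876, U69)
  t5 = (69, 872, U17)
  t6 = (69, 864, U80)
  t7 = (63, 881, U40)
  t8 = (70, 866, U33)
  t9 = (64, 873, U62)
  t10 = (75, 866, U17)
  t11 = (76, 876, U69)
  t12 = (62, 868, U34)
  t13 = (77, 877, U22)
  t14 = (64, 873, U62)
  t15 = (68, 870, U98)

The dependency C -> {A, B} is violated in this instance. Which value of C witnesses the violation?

U17

C=U17: rows 1, 5, 10 → {A,B} takes values {(74, 872), (69, 872), (75, 866)} — violation
C=U52: row 2 → {A,B} = (67, 877) ✓
C=U44: row 3 → {A,B} = (74, 878) ✓
C=U69: rows 4, 11 → {A,B} = (76, 876), (76, 876) ✓
C=U80: row 6 → {A,B} = (69, 864) ✓
C=U40: row 7 → {A,B} = (63, 881) ✓
C=U33: row 8 → {A,B} = (70, 866) ✓
C=U62: rows 9, 14 → {A,B} = (64, 873), (64, 873) ✓
C=U34: row 12 → {A,B} = (62, 868) ✓
C=U22: row 13 → {A,B} = (77, 877) ✓
C=U98: row 15 → {A,B} = (68, 870) ✓
The only C value with inconsistent RHS is C=U17.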